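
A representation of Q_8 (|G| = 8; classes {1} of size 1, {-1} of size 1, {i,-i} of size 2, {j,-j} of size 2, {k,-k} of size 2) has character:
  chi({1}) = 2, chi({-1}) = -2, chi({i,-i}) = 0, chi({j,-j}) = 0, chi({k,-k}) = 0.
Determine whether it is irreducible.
Irreducible: <chi, chi> = 1.

Solution. <chi, chi> = (1/|G|) sum_C |C| * |chi(C)|^2 = (1/8)[1*|2|^2 + 1*|-2|^2 + 2*|0|^2 + 2*|0|^2 + 2*|0|^2]
  = (1/8)[(4) + (4) + (0) + (0) + (0)] = 8/8 = 1.
A character is irreducible iff <chi, chi> = 1, so this representation is irreducible.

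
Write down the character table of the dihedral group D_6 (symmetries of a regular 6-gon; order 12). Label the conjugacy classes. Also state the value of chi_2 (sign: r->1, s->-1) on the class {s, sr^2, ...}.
Conjugacy classes: {e} of size 1, {r^3} of size 1, {r^1, r^5} of size 2, {r^2, r^4} of size 2, {s, sr^2, ...} of size 3, {sr, sr^3, ...} of size 3.
Character table:
  irrep \ class              {e} (size 1)  {r^3} (size 1)  {r^1, r^5} (size 2)  {r^2, r^4} (size 2)  {s, sr^2, ...} (size 3)  {sr, sr^3, ...} (size 3)
  chi_1 (triv)               1             1               1                    1                    1                        1                       
  chi_2 (sign: r->1, s->-1)  1             1               1                    1                    -1                       -1                      
  chi_3 (r->-1, s->1)        1             -1              -1                   1                    1                        -1                      
  chi_4 (r->-1, s->-1)       1             -1              -1                   1                    -1                       1                       
  chi_5 (2d, j=1)            2             -2              1                    -1                   0                        0                       
  chi_6 (2d, j=2)            2             2               -1                   -1                   0                        0                       

Spot check: chi_2 (sign: r->1, s->-1) on {s, sr^2, ...} = -1.

D_6 has order 2*6 = 12 with 6 conjugacy classes, hence 6 irreducibles. Sum of squared dims 1 + 1 + 1 + 1 + 4 + 4 = 12 = |G|. Linear characters come from the abelianisation; the 2-dimensional irreps have character r^k -> 2*cos(2*pi*j*k/6), reflections -> 0.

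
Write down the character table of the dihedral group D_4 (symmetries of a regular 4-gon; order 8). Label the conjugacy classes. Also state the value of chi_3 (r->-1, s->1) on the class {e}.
Conjugacy classes: {e} of size 1, {r^2} of size 1, {r^1, r^3} of size 2, {s, sr^2, ...} of size 2, {sr, sr^3, ...} of size 2.
Character table:
  irrep \ class              {e} (size 1)  {r^2} (size 1)  {r^1, r^3} (size 2)  {s, sr^2, ...} (size 2)  {sr, sr^3, ...} (size 2)
  chi_1 (triv)               1             1               1                    1                        1                       
  chi_2 (sign: r->1, s->-1)  1             1               1                    -1                       -1                      
  chi_3 (r->-1, s->1)        1             1               -1                   1                        -1                      
  chi_4 (r->-1, s->-1)       1             1               -1                   -1                       1                       
  chi_5 (2d, j=1)            2             -2              0                    0                        0                       

Spot check: chi_3 (r->-1, s->1) on {e} = 1.

Justification: D_4 has order 2*4 = 8 with 5 conjugacy classes, hence 5 irreducibles. Sum of squared dims 1 + 1 + 1 + 1 + 4 = 8 = |G|. Linear characters come from the abelianisation; the 2-dimensional irreps have character r^k -> 2*cos(2*pi*j*k/4), reflections -> 0.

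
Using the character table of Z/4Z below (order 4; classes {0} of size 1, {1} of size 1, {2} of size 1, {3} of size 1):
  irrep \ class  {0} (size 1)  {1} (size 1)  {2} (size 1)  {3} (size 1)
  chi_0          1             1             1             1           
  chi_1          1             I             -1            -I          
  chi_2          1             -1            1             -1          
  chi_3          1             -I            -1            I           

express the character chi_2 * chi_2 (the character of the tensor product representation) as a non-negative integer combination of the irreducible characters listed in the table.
chi_2 tensor chi_2 = chi_0 (all other irreducibles have multiplicity 0).

Argument: The character of a tensor product is the pointwise product (chi_2 * chi_2)(C) = chi_2(C) * chi_2(C):
  {0}: (1)*(1), {1}: (-1)*(-1), {2}: (1)*(1), {3}: (-1)*(-1)
so (chi_2 * chi_2) takes values
  {0} -> 1, {1} -> 1, {2} -> 1, {3} -> 1.
Now take the inner product of this character with each irreducible chi from the table, <chi_2*chi_2, chi> = (1/4) sum_C |C| (chi_2*chi_2)(C) conj(chi(C)):
  <chi_2*chi_2, chi_0> = (1/4)[1*(1)*conj(1) + 1*(1)*conj(1) + 1*(1)*conj(1) + 1*(1)*conj(1)]
      = (1/4)[(1) + (1) + (1) + (1)] = 4/4 = 1
  <chi_2*chi_2, chi_1> = (1/4)[1*(1)*conj(1) + 1*(1)*conj(I) + 1*(1)*conj(-1) + 1*(1)*conj(-I)]
      = (1/4)[(1) + (-I) + (-1) + (I)] = 0/4 = 0
  <chi_2*chi_2, chi_2> = (1/4)[1*(1)*conj(1) + 1*(1)*conj(-1) + 1*(1)*conj(1) + 1*(1)*conj(-1)]
      = (1/4)[(1) + (-1) + (1) + (-1)] = 0/4 = 0
  <chi_2*chi_2, chi_3> = (1/4)[1*(1)*conj(1) + 1*(1)*conj(-I) + 1*(1)*conj(-1) + 1*(1)*conj(I)]
      = (1/4)[(1) + (I) + (-1) + (-I)] = 0/4 = 0
(Exp terms are combined using exp(i*s)*conj(exp(i*t)) = exp(i*(s-t)), and sums of them are collapsed using the identity that for every m > 1 the m distinct m-th roots of unity sum to 0, e.g. 1 + exp(2*I*pi/3) + exp(-2*I*pi/3) = 0.)
Hence the multiplicities are chi_0: 1. Dimension check: dim(chi_2)*dim(chi_2) = 1*1 = 1 and sum (mult * dim) = 1*1 = 1.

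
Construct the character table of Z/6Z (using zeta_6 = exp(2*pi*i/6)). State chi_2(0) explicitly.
Character table of Z/6Z (irreps indexed chi_0,...,chi_5 with chi_k(m) = zeta_6^(k*m), zeta_6 = exp(2*pi*i/6)):
  irrep \ class  {0} (size 1)  {1} (size 1)    {2} (size 1)    {3} (size 1)  {4} (size 1)    {5} (size 1)  
  chi_0          1             1               1               1             1               1             
  chi_1          1             exp(I*pi/3)     exp(2*I*pi/3)   -1            exp(-2*I*pi/3)  exp(-I*pi/3)  
  chi_2          1             exp(2*I*pi/3)   exp(-2*I*pi/3)  1             exp(2*I*pi/3)   exp(-2*I*pi/3)
  chi_3          1             -1              1               -1            1               -1            
  chi_4          1             exp(-2*I*pi/3)  exp(2*I*pi/3)   1             exp(-2*I*pi/3)  exp(2*I*pi/3) 
  chi_5          1             exp(-I*pi/3)    exp(-2*I*pi/3)  -1            exp(2*I*pi/3)   exp(I*pi/3)   

Spot check: chi_2(0) = zeta_6^(2*0) = zeta_6^0 = 1.

Solution. Z/6Z is abelian, so all 6 irreducible complex representations are 1-dimensional. They are given by chi_k(m) = zeta_6^(k*m) for k = 0,...,5. Row orthogonality: sum_m chi_k(m) conj(chi_l(m)) = 6 * [k = l].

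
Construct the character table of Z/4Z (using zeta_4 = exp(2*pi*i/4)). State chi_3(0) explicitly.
Character table of Z/4Z (irreps indexed chi_0,...,chi_3 with chi_k(m) = zeta_4^(k*m), zeta_4 = exp(2*pi*i/4)):
  irrep \ class  {0} (size 1)  {1} (size 1)  {2} (size 1)  {3} (size 1)
  chi_0          1             1             1             1           
  chi_1          1             I             -1            -I          
  chi_2          1             -1            1             -1          
  chi_3          1             -I            -1            I           

Spot check: chi_3(0) = zeta_4^(3*0) = zeta_4^0 = 1.

Details: Z/4Z is abelian, so all 4 irreducible complex representations are 1-dimensional. They are given by chi_k(m) = zeta_4^(k*m) for k = 0,...,3. Row orthogonality: sum_m chi_k(m) conj(chi_l(m)) = 4 * [k = l].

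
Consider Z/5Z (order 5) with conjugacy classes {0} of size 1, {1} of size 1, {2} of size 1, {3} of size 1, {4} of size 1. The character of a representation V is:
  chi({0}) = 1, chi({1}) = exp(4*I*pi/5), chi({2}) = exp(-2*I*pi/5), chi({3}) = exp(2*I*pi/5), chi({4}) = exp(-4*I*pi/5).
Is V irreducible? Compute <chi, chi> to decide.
Irreducible: <chi, chi> = 1.

Details: <chi, chi> = (1/|G|) sum_C |C| * |chi(C)|^2 = (1/5)[1*|1|^2 + 1*|exp(4*I*pi/5)|^2 + 1*|exp(-2*I*pi/5)|^2 + 1*|exp(2*I*pi/5)|^2 + 1*|exp(-4*I*pi/5)|^2]
  = (1/5)[(1) + (1) + (1) + (1) + (1)] = 5/5 = 1.
(Exp terms are combined using exp(i*s)*conj(exp(i*t)) = exp(i*(s-t)), and sums of them are collapsed using the identity that for every m > 1 the m distinct m-th roots of unity sum to 0, e.g. 1 + exp(2*I*pi/3) + exp(-2*I*pi/3) = 0.)
A character is irreducible iff <chi, chi> = 1, so this representation is irreducible.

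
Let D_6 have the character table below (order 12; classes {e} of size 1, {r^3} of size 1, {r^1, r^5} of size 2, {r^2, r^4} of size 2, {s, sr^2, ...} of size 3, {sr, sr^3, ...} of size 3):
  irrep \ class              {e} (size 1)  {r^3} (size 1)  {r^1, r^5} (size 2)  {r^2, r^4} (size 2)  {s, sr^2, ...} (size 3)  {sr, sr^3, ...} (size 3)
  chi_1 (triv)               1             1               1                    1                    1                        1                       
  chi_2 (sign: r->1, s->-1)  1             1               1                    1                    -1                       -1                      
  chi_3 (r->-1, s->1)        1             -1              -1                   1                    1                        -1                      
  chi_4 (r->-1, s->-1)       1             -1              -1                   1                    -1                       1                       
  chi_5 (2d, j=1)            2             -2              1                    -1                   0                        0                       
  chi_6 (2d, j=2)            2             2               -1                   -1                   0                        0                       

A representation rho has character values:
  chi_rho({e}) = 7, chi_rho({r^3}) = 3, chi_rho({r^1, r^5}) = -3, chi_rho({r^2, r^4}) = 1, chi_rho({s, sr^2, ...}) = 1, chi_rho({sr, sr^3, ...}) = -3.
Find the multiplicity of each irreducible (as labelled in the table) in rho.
Multiplicities: chi_1: 0, chi_2: 1, chi_3: 2, chi_4: 0, chi_5: 0, chi_6: 2.

Argument: Use <chi_rho, chi> = (1/|G|) sum_C |C| * chi_rho(C) * conj(chi(C)) with |G| = 12 for each irreducible chi in the table:
  <chi_rho, chi_1> = (1/12)[1*(7)*conj(1) + 1*(3)*conj(1) + 2*(-3)*conj(1) + 2*(1)*conj(1) + 3*(1)*conj(1) + 3*(-3)*conj(1)]
      = (1/12)[(7) + (3) + (-6) + (2) + (3) + (-9)] = 0/12 = 0
  <chi_rho, chi_2> = (1/12)[1*(7)*conj(1) + 1*(3)*conj(1) + 2*(-3)*conj(1) + 2*(1)*conj(1) + 3*(1)*conj(-1) + 3*(-3)*conj(-1)]
      = (1/12)[(7) + (3) + (-6) + (2) + (-3) + (9)] = 12/12 = 1
  <chi_rho, chi_3> = (1/12)[1*(7)*conj(1) + 1*(3)*conj(-1) + 2*(-3)*conj(-1) + 2*(1)*conj(1) + 3*(1)*conj(1) + 3*(-3)*conj(-1)]
      = (1/12)[(7) + (-3) + (6) + (2) + (3) + (9)] = 24/12 = 2
  <chi_rho, chi_4> = (1/12)[1*(7)*conj(1) + 1*(3)*conj(-1) + 2*(-3)*conj(-1) + 2*(1)*conj(1) + 3*(1)*conj(-1) + 3*(-3)*conj(1)]
      = (1/12)[(7) + (-3) + (6) + (2) + (-3) + (-9)] = 0/12 = 0
  <chi_rho, chi_5> = (1/12)[1*(7)*conj(2) + 1*(3)*conj(-2) + 2*(-3)*conj(1) + 2*(1)*conj(-1) + 3*(1)*conj(0) + 3*(-3)*conj(0)]
      = (1/12)[(14) + (-6) + (-6) + (-2) + (0) + (0)] = 0/12 = 0
  <chi_rho, chi_6> = (1/12)[1*(7)*conj(2) + 1*(3)*conj(2) + 2*(-3)*conj(-1) + 2*(1)*conj(-1) + 3*(1)*conj(0) + 3*(-3)*conj(0)]
      = (1/12)[(14) + (6) + (6) + (-2) + (0) + (0)] = 24/12 = 2
Dimension check: dim(rho) = sum (mult * dim) = 0*1 + 1*1 + 2*1 + 0*1 + 0*2 + 2*2 = 7 = chi_rho(e) = 7.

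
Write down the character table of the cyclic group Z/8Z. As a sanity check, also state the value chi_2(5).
Character table of Z/8Z (irreps indexed chi_0,...,chi_7 with chi_k(m) = zeta_8^(k*m), zeta_8 = exp(2*pi*i/8)):
  irrep \ class  {0} (size 1)  {1} (size 1)    {2} (size 1)  {3} (size 1)    {4} (size 1)  {5} (size 1)    {6} (size 1)  {7} (size 1)  
  chi_0          1             1               1             1               1             1               1             1             
  chi_1          1             exp(I*pi/4)     I             exp(3*I*pi/4)   -1            exp(-3*I*pi/4)  -I            exp(-I*pi/4)  
  chi_2          1             I               -1            -I              1             I               -1            -I            
  chi_3          1             exp(3*I*pi/4)   -I            exp(I*pi/4)     -1            exp(-I*pi/4)    I             exp(-3*I*pi/4)
  chi_4          1             -1              1             -1              1             -1              1             -1            
  chi_5          1             exp(-3*I*pi/4)  I             exp(-I*pi/4)    -1            exp(I*pi/4)     -I            exp(3*I*pi/4) 
  chi_6          1             -I              -1            I               1             -I              -1            I             
  chi_7          1             exp(-I*pi/4)    -I            exp(-3*I*pi/4)  -1            exp(3*I*pi/4)   I             exp(I*pi/4)   

Spot check: chi_2(5) = zeta_8^(2*5) = zeta_8^10 = I.

Reasoning: Z/8Z is abelian, so all 8 irreducible complex representations are 1-dimensional. They are given by chi_k(m) = zeta_8^(k*m) for k = 0,...,7. Row orthogonality: sum_m chi_k(m) conj(chi_l(m)) = 8 * [k = l].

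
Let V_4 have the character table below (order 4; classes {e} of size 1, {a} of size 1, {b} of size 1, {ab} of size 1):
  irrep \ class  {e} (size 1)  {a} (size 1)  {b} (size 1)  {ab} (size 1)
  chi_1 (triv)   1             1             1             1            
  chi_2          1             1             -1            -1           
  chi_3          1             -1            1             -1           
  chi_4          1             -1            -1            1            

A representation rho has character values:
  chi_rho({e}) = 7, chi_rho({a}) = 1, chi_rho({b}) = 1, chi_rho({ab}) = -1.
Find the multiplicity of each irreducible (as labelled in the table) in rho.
Multiplicities: chi_1: 2, chi_2: 2, chi_3: 2, chi_4: 1.

Working: Use <chi_rho, chi> = (1/|G|) sum_C |C| * chi_rho(C) * conj(chi(C)) with |G| = 4 for each irreducible chi in the table:
  <chi_rho, chi_1> = (1/4)[1*(7)*conj(1) + 1*(1)*conj(1) + 1*(1)*conj(1) + 1*(-1)*conj(1)]
      = (1/4)[(7) + (1) + (1) + (-1)] = 8/4 = 2
  <chi_rho, chi_2> = (1/4)[1*(7)*conj(1) + 1*(1)*conj(1) + 1*(1)*conj(-1) + 1*(-1)*conj(-1)]
      = (1/4)[(7) + (1) + (-1) + (1)] = 8/4 = 2
  <chi_rho, chi_3> = (1/4)[1*(7)*conj(1) + 1*(1)*conj(-1) + 1*(1)*conj(1) + 1*(-1)*conj(-1)]
      = (1/4)[(7) + (-1) + (1) + (1)] = 8/4 = 2
  <chi_rho, chi_4> = (1/4)[1*(7)*conj(1) + 1*(1)*conj(-1) + 1*(1)*conj(-1) + 1*(-1)*conj(1)]
      = (1/4)[(7) + (-1) + (-1) + (-1)] = 4/4 = 1
Dimension check: dim(rho) = sum (mult * dim) = 2*1 + 2*1 + 2*1 + 1*1 = 7 = chi_rho(e) = 7.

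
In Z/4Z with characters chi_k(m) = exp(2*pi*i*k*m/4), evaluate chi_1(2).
chi_1(2) = zeta_4^2 = -1

Derivation: chi_1(2) = zeta_4^(1*2) = zeta_4^2. Since zeta_4^4 = 1, this equals zeta_4^2 = exp(2*pi*i*2/4) = -1.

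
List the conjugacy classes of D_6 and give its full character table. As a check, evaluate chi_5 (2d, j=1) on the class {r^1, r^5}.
Conjugacy classes: {e} of size 1, {r^3} of size 1, {r^1, r^5} of size 2, {r^2, r^4} of size 2, {s, sr^2, ...} of size 3, {sr, sr^3, ...} of size 3.
Character table:
  irrep \ class              {e} (size 1)  {r^3} (size 1)  {r^1, r^5} (size 2)  {r^2, r^4} (size 2)  {s, sr^2, ...} (size 3)  {sr, sr^3, ...} (size 3)
  chi_1 (triv)               1             1               1                    1                    1                        1                       
  chi_2 (sign: r->1, s->-1)  1             1               1                    1                    -1                       -1                      
  chi_3 (r->-1, s->1)        1             -1              -1                   1                    1                        -1                      
  chi_4 (r->-1, s->-1)       1             -1              -1                   1                    -1                       1                       
  chi_5 (2d, j=1)            2             -2              1                    -1                   0                        0                       
  chi_6 (2d, j=2)            2             2               -1                   -1                   0                        0                       

Spot check: chi_5 (2d, j=1) on {r^1, r^5} = 1.

Derivation: D_6 has order 2*6 = 12 with 6 conjugacy classes, hence 6 irreducibles. Sum of squared dims 1 + 1 + 1 + 1 + 4 + 4 = 12 = |G|. Linear characters come from the abelianisation; the 2-dimensional irreps have character r^k -> 2*cos(2*pi*j*k/6), reflections -> 0.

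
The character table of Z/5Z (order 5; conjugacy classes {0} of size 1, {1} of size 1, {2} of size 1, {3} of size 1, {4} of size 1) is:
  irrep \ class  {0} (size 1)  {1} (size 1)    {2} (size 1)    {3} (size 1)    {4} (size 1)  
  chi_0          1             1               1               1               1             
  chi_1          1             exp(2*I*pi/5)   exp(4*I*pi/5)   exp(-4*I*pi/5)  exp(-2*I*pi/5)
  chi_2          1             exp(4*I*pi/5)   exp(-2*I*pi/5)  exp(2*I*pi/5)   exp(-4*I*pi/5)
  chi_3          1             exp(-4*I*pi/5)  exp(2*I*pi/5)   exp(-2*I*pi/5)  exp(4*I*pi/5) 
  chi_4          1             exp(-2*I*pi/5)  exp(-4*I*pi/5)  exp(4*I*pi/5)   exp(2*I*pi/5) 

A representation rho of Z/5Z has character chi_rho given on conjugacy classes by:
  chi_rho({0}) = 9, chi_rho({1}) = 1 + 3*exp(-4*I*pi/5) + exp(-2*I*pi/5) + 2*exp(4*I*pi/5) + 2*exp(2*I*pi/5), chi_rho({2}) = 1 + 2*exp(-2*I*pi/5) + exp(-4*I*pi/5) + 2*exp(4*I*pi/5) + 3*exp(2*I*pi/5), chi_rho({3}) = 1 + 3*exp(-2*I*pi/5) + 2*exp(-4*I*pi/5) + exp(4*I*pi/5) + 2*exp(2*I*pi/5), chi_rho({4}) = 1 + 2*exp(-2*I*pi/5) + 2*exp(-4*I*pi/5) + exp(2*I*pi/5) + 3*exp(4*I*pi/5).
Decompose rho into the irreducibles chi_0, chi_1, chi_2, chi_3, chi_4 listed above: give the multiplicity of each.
Multiplicities: chi_0: 1, chi_1: 2, chi_2: 2, chi_3: 3, chi_4: 1.

Reasoning: Use <chi_rho, chi> = (1/|G|) sum_C |C| * chi_rho(C) * conj(chi(C)) with |G| = 5 for each irreducible chi in the table:
  <chi_rho, chi_0> = (1/5)[1*(9)*conj(1) + 1*(1 + 3*exp(-4*I*pi/5) + exp(-2*I*pi/5) + 2*exp(4*I*pi/5) + 2*exp(2*I*pi/5))*conj(1) + 1*(1 + 2*exp(-2*I*pi/5) + exp(-4*I*pi/5) + 2*exp(4*I*pi/5) + 3*exp(2*I*pi/5))*conj(1) + 1*(1 + 3*exp(-2*I*pi/5) + 2*exp(-4*I*pi/5) + exp(4*I*pi/5) + 2*exp(2*I*pi/5))*conj(1) + 1*(1 + 2*exp(-2*I*pi/5) + 2*exp(-4*I*pi/5) + exp(2*I*pi/5) + 3*exp(4*I*pi/5))*conj(1)]
      = (1/5)[(9) + (1 + 3*exp(-4*I*pi/5) + exp(-2*I*pi/5) + 2*exp(4*I*pi/5) + 2*exp(2*I*pi/5)) + (1 + 2*exp(-2*I*pi/5) + exp(-4*I*pi/5) + 2*exp(4*I*pi/5) + 3*exp(2*I*pi/5)) + (1 + 3*exp(-2*I*pi/5) + 2*exp(-4*I*pi/5) + exp(4*I*pi/5) + 2*exp(2*I*pi/5)) + (1 + 2*exp(-2*I*pi/5) + 2*exp(-4*I*pi/5) + exp(2*I*pi/5) + 3*exp(4*I*pi/5))] = 5/5 = 1
  <chi_rho, chi_1> = (1/5)[1*(9)*conj(1) + 1*(1 + 3*exp(-4*I*pi/5) + exp(-2*I*pi/5) + 2*exp(4*I*pi/5) + 2*exp(2*I*pi/5))*conj(exp(2*I*pi/5)) + 1*(1 + 2*exp(-2*I*pi/5) + exp(-4*I*pi/5) + 2*exp(4*I*pi/5) + 3*exp(2*I*pi/5))*conj(exp(4*I*pi/5)) + 1*(1 + 3*exp(-2*I*pi/5) + 2*exp(-4*I*pi/5) + exp(4*I*pi/5) + 2*exp(2*I*pi/5))*conj(exp(-4*I*pi/5)) + 1*(1 + 2*exp(-2*I*pi/5) + 2*exp(-4*I*pi/5) + exp(2*I*pi/5) + 3*exp(4*I*pi/5))*conj(exp(-2*I*pi/5))]
      = (1/5)[(9) + (2 + exp(-2*I*pi/5) + exp(-4*I*pi/5) + 3*exp(4*I*pi/5) + 2*exp(2*I*pi/5)) + (2 + 3*exp(-2*I*pi/5) + exp(-4*I*pi/5) + exp(2*I*pi/5) + 2*exp(4*I*pi/5)) + (2 + 2*exp(-4*I*pi/5) + exp(-2*I*pi/5) + exp(4*I*pi/5) + 3*exp(2*I*pi/5)) + (2 + 2*exp(-2*I*pi/5) + 3*exp(-4*I*pi/5) + exp(4*I*pi/5) + exp(2*I*pi/5))] = 10/5 = 2
  <chi_rho, chi_2> = (1/5)[1*(9)*conj(1) + 1*(1 + 3*exp(-4*I*pi/5) + exp(-2*I*pi/5) + 2*exp(4*I*pi/5) + 2*exp(2*I*pi/5))*conj(exp(4*I*pi/5)) + 1*(1 + 2*exp(-2*I*pi/5) + exp(-4*I*pi/5) + 2*exp(4*I*pi/5) + 3*exp(2*I*pi/5))*conj(exp(-2*I*pi/5)) + 1*(1 + 3*exp(-2*I*pi/5) + 2*exp(-4*I*pi/5) + exp(4*I*pi/5) + 2*exp(2*I*pi/5))*conj(exp(2*I*pi/5)) + 1*(1 + 2*exp(-2*I*pi/5) + 2*exp(-4*I*pi/5) + exp(2*I*pi/5) + 3*exp(4*I*pi/5))*conj(exp(-4*I*pi/5))]
      = (1/5)[(9) + (2 + 2*exp(-2*I*pi/5) + exp(-4*I*pi/5) + exp(4*I*pi/5) + 3*exp(2*I*pi/5)) + (2 + 2*exp(-4*I*pi/5) + exp(-2*I*pi/5) + exp(2*I*pi/5) + 3*exp(4*I*pi/5)) + (2 + 3*exp(-4*I*pi/5) + exp(-2*I*pi/5) + exp(2*I*pi/5) + 2*exp(4*I*pi/5)) + (2 + 3*exp(-2*I*pi/5) + exp(-4*I*pi/5) + exp(4*I*pi/5) + 2*exp(2*I*pi/5))] = 10/5 = 2
  <chi_rho, chi_3> = (1/5)[1*(9)*conj(1) + 1*(1 + 3*exp(-4*I*pi/5) + exp(-2*I*pi/5) + 2*exp(4*I*pi/5) + 2*exp(2*I*pi/5))*conj(exp(-4*I*pi/5)) + 1*(1 + 2*exp(-2*I*pi/5) + exp(-4*I*pi/5) + 2*exp(4*I*pi/5) + 3*exp(2*I*pi/5))*conj(exp(2*I*pi/5)) + 1*(1 + 3*exp(-2*I*pi/5) + 2*exp(-4*I*pi/5) + exp(4*I*pi/5) + 2*exp(2*I*pi/5))*conj(exp(-2*I*pi/5)) + 1*(1 + 2*exp(-2*I*pi/5) + 2*exp(-4*I*pi/5) + exp(2*I*pi/5) + 3*exp(4*I*pi/5))*conj(exp(4*I*pi/5))]
      = (1/5)[(9) + (3 + 2*exp(-2*I*pi/5) + 2*exp(-4*I*pi/5) + exp(4*I*pi/5) + exp(2*I*pi/5)) + (3 + 2*exp(-4*I*pi/5) + exp(-2*I*pi/5) + exp(4*I*pi/5) + 2*exp(2*I*pi/5)) + (3 + 2*exp(-2*I*pi/5) + exp(-4*I*pi/5) + exp(2*I*pi/5) + 2*exp(4*I*pi/5)) + (3 + exp(-2*I*pi/5) + exp(-4*I*pi/5) + 2*exp(4*I*pi/5) + 2*exp(2*I*pi/5))] = 15/5 = 3
  <chi_rho, chi_4> = (1/5)[1*(9)*conj(1) + 1*(1 + 3*exp(-4*I*pi/5) + exp(-2*I*pi/5) + 2*exp(4*I*pi/5) + 2*exp(2*I*pi/5))*conj(exp(-2*I*pi/5)) + 1*(1 + 2*exp(-2*I*pi/5) + exp(-4*I*pi/5) + 2*exp(4*I*pi/5) + 3*exp(2*I*pi/5))*conj(exp(-4*I*pi/5)) + 1*(1 + 3*exp(-2*I*pi/5) + 2*exp(-4*I*pi/5) + exp(4*I*pi/5) + 2*exp(2*I*pi/5))*conj(exp(4*I*pi/5)) + 1*(1 + 2*exp(-2*I*pi/5) + 2*exp(-4*I*pi/5) + exp(2*I*pi/5) + 3*exp(4*I*pi/5))*conj(exp(2*I*pi/5))]
      = (1/5)[(9) + (1 + 3*exp(-2*I*pi/5) + 2*exp(-4*I*pi/5) + exp(2*I*pi/5) + 2*exp(4*I*pi/5)) + (1 + 2*exp(-2*I*pi/5) + 3*exp(-4*I*pi/5) + exp(4*I*pi/5) + 2*exp(2*I*pi/5)) + (1 + 2*exp(-2*I*pi/5) + exp(-4*I*pi/5) + 3*exp(4*I*pi/5) + 2*exp(2*I*pi/5)) + (1 + 2*exp(-4*I*pi/5) + exp(-2*I*pi/5) + 2*exp(4*I*pi/5) + 3*exp(2*I*pi/5))] = 5/5 = 1
(Exp terms are combined using exp(i*s)*conj(exp(i*t)) = exp(i*(s-t)), and sums of them are collapsed using the identity that for every m > 1 the m distinct m-th roots of unity sum to 0, e.g. 1 + exp(2*I*pi/3) + exp(-2*I*pi/3) = 0.)
Dimension check: dim(rho) = sum (mult * dim) = 1*1 + 2*1 + 2*1 + 3*1 + 1*1 = 9 = chi_rho(e) = 9.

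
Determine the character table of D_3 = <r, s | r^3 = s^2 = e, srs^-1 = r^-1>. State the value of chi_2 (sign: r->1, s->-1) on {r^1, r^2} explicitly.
Conjugacy classes: {e} of size 1, {r^1, r^2} of size 2, {s, sr, ..., sr^2} of size 3.
Character table:
  irrep \ class              {e} (size 1)  {r^1, r^2} (size 2)  {s, sr, ..., sr^2} (size 3)
  chi_1 (triv)               1             1                    1                          
  chi_2 (sign: r->1, s->-1)  1             1                    -1                         
  chi_3 (2d, j=1)            2             -1                   0                          

Spot check: chi_2 (sign: r->1, s->-1) on {r^1, r^2} = 1.

Reasoning: D_3 has order 2*3 = 6 with 3 conjugacy classes, hence 3 irreducibles. Sum of squared dims 1 + 1 + 4 = 6 = |G|. Linear characters come from the abelianisation; the 2-dimensional irreps have character r^k -> 2*cos(2*pi*j*k/3), reflections -> 0.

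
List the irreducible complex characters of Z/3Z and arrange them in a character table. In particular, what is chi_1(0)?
Character table of Z/3Z (irreps indexed chi_0,...,chi_2 with chi_k(m) = zeta_3^(k*m), zeta_3 = exp(2*pi*i/3)):
  irrep \ class  {0} (size 1)  {1} (size 1)    {2} (size 1)  
  chi_0          1             1               1             
  chi_1          1             exp(2*I*pi/3)   exp(-2*I*pi/3)
  chi_2          1             exp(-2*I*pi/3)  exp(2*I*pi/3) 

Spot check: chi_1(0) = zeta_3^(1*0) = zeta_3^0 = 1.

Z/3Z is abelian, so all 3 irreducible complex representations are 1-dimensional. They are given by chi_k(m) = zeta_3^(k*m) for k = 0,...,2. Row orthogonality: sum_m chi_k(m) conj(chi_l(m)) = 3 * [k = l].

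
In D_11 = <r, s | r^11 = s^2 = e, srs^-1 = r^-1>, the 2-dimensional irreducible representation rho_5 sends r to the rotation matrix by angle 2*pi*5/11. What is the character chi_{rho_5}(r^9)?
chi_{rho_5}(r^9) = 2*cos(2*pi*5*9/11) = 2*cos(90*pi/11)

Derivation: rho_5(r^9) is rotation by angle 2*pi*5*9/11, whose trace is 2*cos(2*pi*5*9/11) = 2*cos(90*pi/11).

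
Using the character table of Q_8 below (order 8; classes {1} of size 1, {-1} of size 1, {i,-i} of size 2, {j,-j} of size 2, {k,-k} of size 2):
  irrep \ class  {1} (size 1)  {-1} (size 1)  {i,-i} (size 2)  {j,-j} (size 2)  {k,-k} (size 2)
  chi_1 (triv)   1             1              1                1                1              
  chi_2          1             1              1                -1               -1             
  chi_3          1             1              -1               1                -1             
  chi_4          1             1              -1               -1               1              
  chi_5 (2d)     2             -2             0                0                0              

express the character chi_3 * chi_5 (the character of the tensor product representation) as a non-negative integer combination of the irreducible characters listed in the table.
chi_3 tensor chi_5 = chi_5 (all other irreducibles have multiplicity 0).

Explanation: The character of a tensor product is the pointwise product (chi_3 * chi_5)(C) = chi_3(C) * chi_5(C):
  {1}: (1)*(2), {-1}: (1)*(-2), {i,-i}: (-1)*(0), {j,-j}: (1)*(0), {k,-k}: (-1)*(0)
so (chi_3 * chi_5) takes values
  {1} -> 2, {-1} -> -2, {i,-i} -> 0, {j,-j} -> 0, {k,-k} -> 0.
Now take the inner product of this character with each irreducible chi from the table, <chi_3*chi_5, chi> = (1/8) sum_C |C| (chi_3*chi_5)(C) conj(chi(C)):
  <chi_3*chi_5, chi_1> = (1/8)[1*(2)*conj(1) + 1*(-2)*conj(1) + 2*(0)*conj(1) + 2*(0)*conj(1) + 2*(0)*conj(1)]
      = (1/8)[(2) + (-2) + (0) + (0) + (0)] = 0/8 = 0
  <chi_3*chi_5, chi_2> = (1/8)[1*(2)*conj(1) + 1*(-2)*conj(1) + 2*(0)*conj(1) + 2*(0)*conj(-1) + 2*(0)*conj(-1)]
      = (1/8)[(2) + (-2) + (0) + (0) + (0)] = 0/8 = 0
  <chi_3*chi_5, chi_3> = (1/8)[1*(2)*conj(1) + 1*(-2)*conj(1) + 2*(0)*conj(-1) + 2*(0)*conj(1) + 2*(0)*conj(-1)]
      = (1/8)[(2) + (-2) + (0) + (0) + (0)] = 0/8 = 0
  <chi_3*chi_5, chi_4> = (1/8)[1*(2)*conj(1) + 1*(-2)*conj(1) + 2*(0)*conj(-1) + 2*(0)*conj(-1) + 2*(0)*conj(1)]
      = (1/8)[(2) + (-2) + (0) + (0) + (0)] = 0/8 = 0
  <chi_3*chi_5, chi_5> = (1/8)[1*(2)*conj(2) + 1*(-2)*conj(-2) + 2*(0)*conj(0) + 2*(0)*conj(0) + 2*(0)*conj(0)]
      = (1/8)[(4) + (4) + (0) + (0) + (0)] = 8/8 = 1
Hence the multiplicities are chi_5: 1. Dimension check: dim(chi_3)*dim(chi_5) = 1*2 = 2 and sum (mult * dim) = 1*2 = 2.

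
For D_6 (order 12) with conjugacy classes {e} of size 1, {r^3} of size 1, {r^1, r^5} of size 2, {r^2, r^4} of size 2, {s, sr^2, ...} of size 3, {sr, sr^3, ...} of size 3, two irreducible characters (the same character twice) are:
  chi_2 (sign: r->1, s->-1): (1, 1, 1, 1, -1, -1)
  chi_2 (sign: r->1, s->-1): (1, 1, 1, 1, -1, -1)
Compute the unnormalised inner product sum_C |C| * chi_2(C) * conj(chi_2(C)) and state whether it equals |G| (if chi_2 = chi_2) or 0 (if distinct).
Sum = 12 = |G| = 12; so <chi_2, chi_2> = 1 (norm-1 confirms irreducibility).

Why: Compute term by term over conjugacy classes (|C| * chi_2(C) * conj(chi_2(C))):
  1*(1)*conj(1) + 1*(1)*conj(1) + 2*(1)*conj(1) + 2*(1)*conj(1) + 3*(-1)*conj(-1) + 3*(-1)*conj(-1)
  = (1) + (1) + (2) + (2) + (3) + (3)
  = 12.
Dividing by |G| = 12 gives 12/12 = 1, matching the row-orthogonality relation <chi_2, chi_2> = [chi_2 = chi_2].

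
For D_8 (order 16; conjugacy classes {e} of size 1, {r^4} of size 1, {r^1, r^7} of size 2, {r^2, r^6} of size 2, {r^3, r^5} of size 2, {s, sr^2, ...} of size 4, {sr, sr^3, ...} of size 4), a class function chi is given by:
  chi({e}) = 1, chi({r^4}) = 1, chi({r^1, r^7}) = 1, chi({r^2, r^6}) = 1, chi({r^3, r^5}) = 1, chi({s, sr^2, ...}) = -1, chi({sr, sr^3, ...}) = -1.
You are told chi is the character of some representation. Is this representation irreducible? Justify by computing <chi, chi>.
Irreducible: <chi, chi> = 1.

Explanation: <chi, chi> = (1/|G|) sum_C |C| * |chi(C)|^2 = (1/16)[1*|1|^2 + 1*|1|^2 + 2*|1|^2 + 2*|1|^2 + 2*|1|^2 + 4*|-1|^2 + 4*|-1|^2]
  = (1/16)[(1) + (1) + (2) + (2) + (2) + (4) + (4)] = 16/16 = 1.
A character is irreducible iff <chi, chi> = 1, so this representation is irreducible.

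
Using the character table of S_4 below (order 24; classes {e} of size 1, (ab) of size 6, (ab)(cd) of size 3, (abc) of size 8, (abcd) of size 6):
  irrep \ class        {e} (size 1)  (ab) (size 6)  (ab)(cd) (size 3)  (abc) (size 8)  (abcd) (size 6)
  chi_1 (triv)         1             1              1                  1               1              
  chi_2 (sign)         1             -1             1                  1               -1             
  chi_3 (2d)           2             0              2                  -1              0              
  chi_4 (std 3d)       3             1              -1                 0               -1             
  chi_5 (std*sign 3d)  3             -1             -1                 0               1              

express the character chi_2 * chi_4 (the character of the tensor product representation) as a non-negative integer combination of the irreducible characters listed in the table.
chi_2 tensor chi_4 = chi_5 (all other irreducibles have multiplicity 0).

Working: The character of a tensor product is the pointwise product (chi_2 * chi_4)(C) = chi_2(C) * chi_4(C):
  {e}: (1)*(3), (ab): (-1)*(1), (ab)(cd): (1)*(-1), (abc): (1)*(0), (abcd): (-1)*(-1)
so (chi_2 * chi_4) takes values
  {e} -> 3, (ab) -> -1, (ab)(cd) -> -1, (abc) -> 0, (abcd) -> 1.
Now take the inner product of this character with each irreducible chi from the table, <chi_2*chi_4, chi> = (1/24) sum_C |C| (chi_2*chi_4)(C) conj(chi(C)):
  <chi_2*chi_4, chi_1> = (1/24)[1*(3)*conj(1) + 6*(-1)*conj(1) + 3*(-1)*conj(1) + 8*(0)*conj(1) + 6*(1)*conj(1)]
      = (1/24)[(3) + (-6) + (-3) + (0) + (6)] = 0/24 = 0
  <chi_2*chi_4, chi_2> = (1/24)[1*(3)*conj(1) + 6*(-1)*conj(-1) + 3*(-1)*conj(1) + 8*(0)*conj(1) + 6*(1)*conj(-1)]
      = (1/24)[(3) + (6) + (-3) + (0) + (-6)] = 0/24 = 0
  <chi_2*chi_4, chi_3> = (1/24)[1*(3)*conj(2) + 6*(-1)*conj(0) + 3*(-1)*conj(2) + 8*(0)*conj(-1) + 6*(1)*conj(0)]
      = (1/24)[(6) + (0) + (-6) + (0) + (0)] = 0/24 = 0
  <chi_2*chi_4, chi_4> = (1/24)[1*(3)*conj(3) + 6*(-1)*conj(1) + 3*(-1)*conj(-1) + 8*(0)*conj(0) + 6*(1)*conj(-1)]
      = (1/24)[(9) + (-6) + (3) + (0) + (-6)] = 0/24 = 0
  <chi_2*chi_4, chi_5> = (1/24)[1*(3)*conj(3) + 6*(-1)*conj(-1) + 3*(-1)*conj(-1) + 8*(0)*conj(0) + 6*(1)*conj(1)]
      = (1/24)[(9) + (6) + (3) + (0) + (6)] = 24/24 = 1
Hence the multiplicities are chi_5: 1. Dimension check: dim(chi_2)*dim(chi_4) = 1*3 = 3 and sum (mult * dim) = 1*3 = 3.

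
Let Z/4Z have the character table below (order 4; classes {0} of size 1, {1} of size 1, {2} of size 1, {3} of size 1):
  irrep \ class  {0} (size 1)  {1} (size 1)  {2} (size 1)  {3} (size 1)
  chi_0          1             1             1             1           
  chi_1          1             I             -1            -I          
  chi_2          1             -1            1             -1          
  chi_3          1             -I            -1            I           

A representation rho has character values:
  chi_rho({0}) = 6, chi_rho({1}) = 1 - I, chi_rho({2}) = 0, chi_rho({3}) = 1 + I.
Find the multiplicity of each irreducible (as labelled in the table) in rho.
Multiplicities: chi_0: 2, chi_1: 1, chi_2: 1, chi_3: 2.

Working: Use <chi_rho, chi> = (1/|G|) sum_C |C| * chi_rho(C) * conj(chi(C)) with |G| = 4 for each irreducible chi in the table:
  <chi_rho, chi_0> = (1/4)[1*(6)*conj(1) + 1*(1 - I)*conj(1) + 1*(0)*conj(1) + 1*(1 + I)*conj(1)]
      = (1/4)[(6) + (1 - I) + (0) + (1 + I)] = 8/4 = 2
  <chi_rho, chi_1> = (1/4)[1*(6)*conj(1) + 1*(1 - I)*conj(I) + 1*(0)*conj(-1) + 1*(1 + I)*conj(-I)]
      = (1/4)[(6) + (-1 - I) + (0) + (-1 + I)] = 4/4 = 1
  <chi_rho, chi_2> = (1/4)[1*(6)*conj(1) + 1*(1 - I)*conj(-1) + 1*(0)*conj(1) + 1*(1 + I)*conj(-1)]
      = (1/4)[(6) + (-1 + I) + (0) + (-1 - I)] = 4/4 = 1
  <chi_rho, chi_3> = (1/4)[1*(6)*conj(1) + 1*(1 - I)*conj(-I) + 1*(0)*conj(-1) + 1*(1 + I)*conj(I)]
      = (1/4)[(6) + (1 + I) + (0) + (1 - I)] = 8/4 = 2
(Exp terms are combined using exp(i*s)*conj(exp(i*t)) = exp(i*(s-t)), and sums of them are collapsed using the identity that for every m > 1 the m distinct m-th roots of unity sum to 0, e.g. 1 + exp(2*I*pi/3) + exp(-2*I*pi/3) = 0.)
Dimension check: dim(rho) = sum (mult * dim) = 2*1 + 1*1 + 1*1 + 2*1 = 6 = chi_rho(e) = 6.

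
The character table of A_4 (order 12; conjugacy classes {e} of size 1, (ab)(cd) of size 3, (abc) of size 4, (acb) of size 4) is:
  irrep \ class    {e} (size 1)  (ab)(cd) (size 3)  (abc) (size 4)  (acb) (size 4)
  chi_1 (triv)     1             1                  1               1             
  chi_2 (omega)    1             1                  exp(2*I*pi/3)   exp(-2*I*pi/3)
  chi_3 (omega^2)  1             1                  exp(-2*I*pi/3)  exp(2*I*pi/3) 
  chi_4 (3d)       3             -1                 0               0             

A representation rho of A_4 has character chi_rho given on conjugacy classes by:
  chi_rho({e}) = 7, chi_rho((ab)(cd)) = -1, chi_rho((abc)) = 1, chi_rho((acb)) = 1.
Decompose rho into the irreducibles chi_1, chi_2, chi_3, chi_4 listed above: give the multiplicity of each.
Multiplicities: chi_1: 1, chi_2: 0, chi_3: 0, chi_4: 2.

Working: Use <chi_rho, chi> = (1/|G|) sum_C |C| * chi_rho(C) * conj(chi(C)) with |G| = 12 for each irreducible chi in the table:
  <chi_rho, chi_1> = (1/12)[1*(7)*conj(1) + 3*(-1)*conj(1) + 4*(1)*conj(1) + 4*(1)*conj(1)]
      = (1/12)[(7) + (-3) + (4) + (4)] = 12/12 = 1
  <chi_rho, chi_2> = (1/12)[1*(7)*conj(1) + 3*(-1)*conj(1) + 4*(1)*conj(exp(2*I*pi/3)) + 4*(1)*conj(exp(-2*I*pi/3))]
      = (1/12)[(7) + (-3) + (4*exp(-2*I*pi/3)) + (4*exp(2*I*pi/3))] = 0/12 = 0
  <chi_rho, chi_3> = (1/12)[1*(7)*conj(1) + 3*(-1)*conj(1) + 4*(1)*conj(exp(-2*I*pi/3)) + 4*(1)*conj(exp(2*I*pi/3))]
      = (1/12)[(7) + (-3) + (4*exp(2*I*pi/3)) + (4*exp(-2*I*pi/3))] = 0/12 = 0
  <chi_rho, chi_4> = (1/12)[1*(7)*conj(3) + 3*(-1)*conj(-1) + 4*(1)*conj(0) + 4*(1)*conj(0)]
      = (1/12)[(21) + (3) + (0) + (0)] = 24/12 = 2
(Exp terms are combined using exp(i*s)*conj(exp(i*t)) = exp(i*(s-t)), and sums of them are collapsed using the identity that for every m > 1 the m distinct m-th roots of unity sum to 0, e.g. 1 + exp(2*I*pi/3) + exp(-2*I*pi/3) = 0.)
Dimension check: dim(rho) = sum (mult * dim) = 1*1 + 0*1 + 0*1 + 2*3 = 7 = chi_rho(e) = 7.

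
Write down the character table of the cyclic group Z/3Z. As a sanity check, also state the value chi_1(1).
Character table of Z/3Z (irreps indexed chi_0,...,chi_2 with chi_k(m) = zeta_3^(k*m), zeta_3 = exp(2*pi*i/3)):
  irrep \ class  {0} (size 1)  {1} (size 1)    {2} (size 1)  
  chi_0          1             1               1             
  chi_1          1             exp(2*I*pi/3)   exp(-2*I*pi/3)
  chi_2          1             exp(-2*I*pi/3)  exp(2*I*pi/3) 

Spot check: chi_1(1) = zeta_3^(1*1) = zeta_3^1 = exp(2*I*pi/3).

Z/3Z is abelian, so all 3 irreducible complex representations are 1-dimensional. They are given by chi_k(m) = zeta_3^(k*m) for k = 0,...,2. Row orthogonality: sum_m chi_k(m) conj(chi_l(m)) = 3 * [k = l].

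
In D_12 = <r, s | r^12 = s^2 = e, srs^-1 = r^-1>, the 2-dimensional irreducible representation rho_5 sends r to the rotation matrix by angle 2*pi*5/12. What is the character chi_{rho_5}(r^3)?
chi_{rho_5}(r^3) = 2*cos(2*pi*5*3/12) = 0

rho_5(r^3) is rotation by angle 2*pi*5*3/12, whose trace is 2*cos(2*pi*5*3/12) = 0.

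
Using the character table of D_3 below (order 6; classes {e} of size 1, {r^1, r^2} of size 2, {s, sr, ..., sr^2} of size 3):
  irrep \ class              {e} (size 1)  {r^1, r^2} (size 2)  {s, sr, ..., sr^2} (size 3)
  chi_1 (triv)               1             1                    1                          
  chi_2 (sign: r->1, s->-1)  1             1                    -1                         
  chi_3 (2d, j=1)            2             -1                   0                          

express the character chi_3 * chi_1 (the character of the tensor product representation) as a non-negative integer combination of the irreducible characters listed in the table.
chi_3 tensor chi_1 = chi_3 (all other irreducibles have multiplicity 0).

Argument: The character of a tensor product is the pointwise product (chi_3 * chi_1)(C) = chi_3(C) * chi_1(C):
  {e}: (2)*(1), {r^1, r^2}: (-1)*(1), {s, sr, ..., sr^2}: (0)*(1)
so (chi_3 * chi_1) takes values
  {e} -> 2, {r^1, r^2} -> -1, {s, sr, ..., sr^2} -> 0.
Now take the inner product of this character with each irreducible chi from the table, <chi_3*chi_1, chi> = (1/6) sum_C |C| (chi_3*chi_1)(C) conj(chi(C)):
  <chi_3*chi_1, chi_1> = (1/6)[1*(2)*conj(1) + 2*(-1)*conj(1) + 3*(0)*conj(1)]
      = (1/6)[(2) + (-2) + (0)] = 0/6 = 0
  <chi_3*chi_1, chi_2> = (1/6)[1*(2)*conj(1) + 2*(-1)*conj(1) + 3*(0)*conj(-1)]
      = (1/6)[(2) + (-2) + (0)] = 0/6 = 0
  <chi_3*chi_1, chi_3> = (1/6)[1*(2)*conj(2) + 2*(-1)*conj(-1) + 3*(0)*conj(0)]
      = (1/6)[(4) + (2) + (0)] = 6/6 = 1
Hence the multiplicities are chi_3: 1. Dimension check: dim(chi_3)*dim(chi_1) = 2*1 = 2 and sum (mult * dim) = 1*2 = 2.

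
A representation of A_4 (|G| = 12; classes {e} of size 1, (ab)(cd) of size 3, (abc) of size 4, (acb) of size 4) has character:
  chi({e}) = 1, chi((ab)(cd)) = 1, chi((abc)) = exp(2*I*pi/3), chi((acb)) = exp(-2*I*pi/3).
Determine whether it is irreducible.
Irreducible: <chi, chi> = 1.

Why: <chi, chi> = (1/|G|) sum_C |C| * |chi(C)|^2 = (1/12)[1*|1|^2 + 3*|1|^2 + 4*|exp(2*I*pi/3)|^2 + 4*|exp(-2*I*pi/3)|^2]
  = (1/12)[(1) + (3) + (4) + (4)] = 12/12 = 1.
(Exp terms are combined using exp(i*s)*conj(exp(i*t)) = exp(i*(s-t)), and sums of them are collapsed using the identity that for every m > 1 the m distinct m-th roots of unity sum to 0, e.g. 1 + exp(2*I*pi/3) + exp(-2*I*pi/3) = 0.)
A character is irreducible iff <chi, chi> = 1, so this representation is irreducible.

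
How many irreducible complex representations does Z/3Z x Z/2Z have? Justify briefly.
6

Solution. The number of irreducible complex representations of a finite group equals its number of conjugacy classes. Z/3Z x Z/2Z is abelian of order 6, so every element is its own conjugacy class: 6 classes, so Z/3Z x Z/2Z (order 6) has exactly 6 irreducible complex representations.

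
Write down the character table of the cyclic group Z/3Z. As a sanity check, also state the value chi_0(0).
Character table of Z/3Z (irreps indexed chi_0,...,chi_2 with chi_k(m) = zeta_3^(k*m), zeta_3 = exp(2*pi*i/3)):
  irrep \ class  {0} (size 1)  {1} (size 1)    {2} (size 1)  
  chi_0          1             1               1             
  chi_1          1             exp(2*I*pi/3)   exp(-2*I*pi/3)
  chi_2          1             exp(-2*I*pi/3)  exp(2*I*pi/3) 

Spot check: chi_0(0) = zeta_3^(0*0) = zeta_3^0 = 1.

Derivation: Z/3Z is abelian, so all 3 irreducible complex representations are 1-dimensional. They are given by chi_k(m) = zeta_3^(k*m) for k = 0,...,2. Row orthogonality: sum_m chi_k(m) conj(chi_l(m)) = 3 * [k = l].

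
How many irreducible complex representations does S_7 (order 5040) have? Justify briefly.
15

Solution. The number of irreducible complex representations of a finite group equals its number of conjugacy classes. Conjugacy classes in S_7 correspond to cycle types, i.e. partitions of 7; there are p(7) = 15 of them, so S_7 (order 5040) has exactly 15 irreducible complex representations.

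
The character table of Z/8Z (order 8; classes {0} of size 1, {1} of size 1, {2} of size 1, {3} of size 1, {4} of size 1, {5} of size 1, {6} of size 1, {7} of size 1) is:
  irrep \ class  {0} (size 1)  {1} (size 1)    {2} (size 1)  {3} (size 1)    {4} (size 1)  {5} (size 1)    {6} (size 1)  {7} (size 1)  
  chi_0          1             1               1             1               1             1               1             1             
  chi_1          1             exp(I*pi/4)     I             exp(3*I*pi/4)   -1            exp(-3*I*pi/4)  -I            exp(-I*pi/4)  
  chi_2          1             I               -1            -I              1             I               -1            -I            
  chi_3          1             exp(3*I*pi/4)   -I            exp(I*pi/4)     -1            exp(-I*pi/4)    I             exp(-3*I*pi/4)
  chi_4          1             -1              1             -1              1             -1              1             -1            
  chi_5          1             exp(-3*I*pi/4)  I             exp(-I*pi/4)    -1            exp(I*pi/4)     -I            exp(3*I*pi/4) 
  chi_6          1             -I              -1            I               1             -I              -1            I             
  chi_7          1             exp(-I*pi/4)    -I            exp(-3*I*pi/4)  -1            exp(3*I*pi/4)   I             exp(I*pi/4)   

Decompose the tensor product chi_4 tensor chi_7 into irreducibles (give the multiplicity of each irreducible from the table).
chi_4 tensor chi_7 = chi_3 (all other irreducibles have multiplicity 0).

Argument: The character of a tensor product is the pointwise product (chi_4 * chi_7)(C) = chi_4(C) * chi_7(C):
  {0}: (1)*(1), {1}: (-1)*(exp(-I*pi/4)), {2}: (1)*(-I), {3}: (-1)*(exp(-3*I*pi/4)), {4}: (1)*(-1), {5}: (-1)*(exp(3*I*pi/4)), {6}: (1)*(I), {7}: (-1)*(exp(I*pi/4))
so (chi_4 * chi_7) takes values
  {0} -> 1, {1} -> -exp(-I*pi/4), {2} -> -I, {3} -> -exp(-3*I*pi/4), {4} -> -1, {5} -> -exp(3*I*pi/4), {6} -> I, {7} -> -exp(I*pi/4).
Now take the inner product of this character with each irreducible chi from the table, <chi_4*chi_7, chi> = (1/8) sum_C |C| (chi_4*chi_7)(C) conj(chi(C)):
  <chi_4*chi_7, chi_0> = (1/8)[1*(1)*conj(1) + 1*(-exp(-I*pi/4))*conj(1) + 1*(-I)*conj(1) + 1*(-exp(-3*I*pi/4))*conj(1) + 1*(-1)*conj(1) + 1*(-exp(3*I*pi/4))*conj(1) + 1*(I)*conj(1) + 1*(-exp(I*pi/4))*conj(1)]
      = (1/8)[(1) + (-exp(-I*pi/4)) + (-I) + (-exp(-3*I*pi/4)) + (-1) + (-exp(3*I*pi/4)) + (I) + (-exp(I*pi/4))] = 0/8 = 0
  <chi_4*chi_7, chi_1> = (1/8)[1*(1)*conj(1) + 1*(-exp(-I*pi/4))*conj(exp(I*pi/4)) + 1*(-I)*conj(I) + 1*(-exp(-3*I*pi/4))*conj(exp(3*I*pi/4)) + 1*(-1)*conj(-1) + 1*(-exp(3*I*pi/4))*conj(exp(-3*I*pi/4)) + 1*(I)*conj(-I) + 1*(-exp(I*pi/4))*conj(exp(-I*pi/4))]
      = (1/8)[(1) + (I) + (-1) + (-I) + (1) + (I) + (-1) + (-I)] = 0/8 = 0
  <chi_4*chi_7, chi_2> = (1/8)[1*(1)*conj(1) + 1*(-exp(-I*pi/4))*conj(I) + 1*(-I)*conj(-1) + 1*(-exp(-3*I*pi/4))*conj(-I) + 1*(-1)*conj(1) + 1*(-exp(3*I*pi/4))*conj(I) + 1*(I)*conj(-1) + 1*(-exp(I*pi/4))*conj(-I)]
      = (1/8)[(1) + (exp(I*pi/4)) + (I) + (-exp(-I*pi/4)) + (-1) + (exp(-3*I*pi/4)) + (-I) + (-exp(3*I*pi/4))] = 0/8 = 0
  <chi_4*chi_7, chi_3> = (1/8)[1*(1)*conj(1) + 1*(-exp(-I*pi/4))*conj(exp(3*I*pi/4)) + 1*(-I)*conj(-I) + 1*(-exp(-3*I*pi/4))*conj(exp(I*pi/4)) + 1*(-1)*conj(-1) + 1*(-exp(3*I*pi/4))*conj(exp(-I*pi/4)) + 1*(I)*conj(I) + 1*(-exp(I*pi/4))*conj(exp(-3*I*pi/4))]
      = (1/8)[(1) + (1) + (1) + (1) + (1) + (1) + (1) + (1)] = 8/8 = 1
  <chi_4*chi_7, chi_4> = (1/8)[1*(1)*conj(1) + 1*(-exp(-I*pi/4))*conj(-1) + 1*(-I)*conj(1) + 1*(-exp(-3*I*pi/4))*conj(-1) + 1*(-1)*conj(1) + 1*(-exp(3*I*pi/4))*conj(-1) + 1*(I)*conj(1) + 1*(-exp(I*pi/4))*conj(-1)]
      = (1/8)[(1) + (exp(-I*pi/4)) + (-I) + (exp(-3*I*pi/4)) + (-1) + (exp(3*I*pi/4)) + (I) + (exp(I*pi/4))] = 0/8 = 0
  <chi_4*chi_7, chi_5> = (1/8)[1*(1)*conj(1) + 1*(-exp(-I*pi/4))*conj(exp(-3*I*pi/4)) + 1*(-I)*conj(I) + 1*(-exp(-3*I*pi/4))*conj(exp(-I*pi/4)) + 1*(-1)*conj(-1) + 1*(-exp(3*I*pi/4))*conj(exp(I*pi/4)) + 1*(I)*conj(-I) + 1*(-exp(I*pi/4))*conj(exp(3*I*pi/4))]
      = (1/8)[(1) + (-I) + (-1) + (I) + (1) + (-I) + (-1) + (I)] = 0/8 = 0
  <chi_4*chi_7, chi_6> = (1/8)[1*(1)*conj(1) + 1*(-exp(-I*pi/4))*conj(-I) + 1*(-I)*conj(-1) + 1*(-exp(-3*I*pi/4))*conj(I) + 1*(-1)*conj(1) + 1*(-exp(3*I*pi/4))*conj(-I) + 1*(I)*conj(-1) + 1*(-exp(I*pi/4))*conj(I)]
      = (1/8)[(1) + (-exp(I*pi/4)) + (I) + (exp(-I*pi/4)) + (-1) + (-exp(-3*I*pi/4)) + (-I) + (exp(3*I*pi/4))] = 0/8 = 0
  <chi_4*chi_7, chi_7> = (1/8)[1*(1)*conj(1) + 1*(-exp(-I*pi/4))*conj(exp(-I*pi/4)) + 1*(-I)*conj(-I) + 1*(-exp(-3*I*pi/4))*conj(exp(-3*I*pi/4)) + 1*(-1)*conj(-1) + 1*(-exp(3*I*pi/4))*conj(exp(3*I*pi/4)) + 1*(I)*conj(I) + 1*(-exp(I*pi/4))*conj(exp(I*pi/4))]
      = (1/8)[(1) + (-1) + (1) + (-1) + (1) + (-1) + (1) + (-1)] = 0/8 = 0
(Exp terms are combined using exp(i*s)*conj(exp(i*t)) = exp(i*(s-t)), and sums of them are collapsed using the identity that for every m > 1 the m distinct m-th roots of unity sum to 0, e.g. 1 + exp(2*I*pi/3) + exp(-2*I*pi/3) = 0.)
Hence the multiplicities are chi_3: 1. Dimension check: dim(chi_4)*dim(chi_7) = 1*1 = 1 and sum (mult * dim) = 1*1 = 1.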